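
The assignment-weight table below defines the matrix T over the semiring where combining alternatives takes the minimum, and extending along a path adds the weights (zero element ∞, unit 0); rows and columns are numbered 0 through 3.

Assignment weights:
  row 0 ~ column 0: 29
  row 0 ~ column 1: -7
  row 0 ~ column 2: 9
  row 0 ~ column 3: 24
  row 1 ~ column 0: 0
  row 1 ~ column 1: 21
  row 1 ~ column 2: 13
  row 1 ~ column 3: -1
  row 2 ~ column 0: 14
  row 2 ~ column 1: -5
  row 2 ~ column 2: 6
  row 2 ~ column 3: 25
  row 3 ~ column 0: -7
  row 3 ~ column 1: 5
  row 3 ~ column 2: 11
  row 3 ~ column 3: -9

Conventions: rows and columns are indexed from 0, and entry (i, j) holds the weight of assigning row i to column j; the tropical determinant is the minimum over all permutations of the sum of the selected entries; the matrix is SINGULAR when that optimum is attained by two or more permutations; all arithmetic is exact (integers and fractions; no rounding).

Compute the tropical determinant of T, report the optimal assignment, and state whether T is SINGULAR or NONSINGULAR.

σ = (0, 1, 2, 3): 29 + 21 + 6 + (-9) = 47
σ = (0, 1, 3, 2): 29 + 21 + 25 + 11 = 86
σ = (0, 2, 1, 3): 29 + 13 + (-5) + (-9) = 28
σ = (0, 2, 3, 1): 29 + 13 + 25 + 5 = 72
σ = (0, 3, 1, 2): 29 + (-1) + (-5) + 11 = 34
σ = (0, 3, 2, 1): 29 + (-1) + 6 + 5 = 39
σ = (1, 0, 2, 3): (-7) + 0 + 6 + (-9) = -10
σ = (1, 0, 3, 2): (-7) + 0 + 25 + 11 = 29
σ = (1, 2, 0, 3): (-7) + 13 + 14 + (-9) = 11
σ = (1, 2, 3, 0): (-7) + 13 + 25 + (-7) = 24
σ = (1, 3, 0, 2): (-7) + (-1) + 14 + 11 = 17
σ = (1, 3, 2, 0): (-7) + (-1) + 6 + (-7) = -9
σ = (2, 0, 1, 3): 9 + 0 + (-5) + (-9) = -5
σ = (2, 0, 3, 1): 9 + 0 + 25 + 5 = 39
σ = (2, 1, 0, 3): 9 + 21 + 14 + (-9) = 35
σ = (2, 1, 3, 0): 9 + 21 + 25 + (-7) = 48
σ = (2, 3, 0, 1): 9 + (-1) + 14 + 5 = 27
σ = (2, 3, 1, 0): 9 + (-1) + (-5) + (-7) = -4
σ = (3, 0, 1, 2): 24 + 0 + (-5) + 11 = 30
σ = (3, 0, 2, 1): 24 + 0 + 6 + 5 = 35
σ = (3, 1, 0, 2): 24 + 21 + 14 + 11 = 70
σ = (3, 1, 2, 0): 24 + 21 + 6 + (-7) = 44
σ = (3, 2, 0, 1): 24 + 13 + 14 + 5 = 56
σ = (3, 2, 1, 0): 24 + 13 + (-5) + (-7) = 25
Optimal value attained by: σ = (1, 0, 2, 3).
Answer: det⊕(T) = -10; verdict: NONSINGULAR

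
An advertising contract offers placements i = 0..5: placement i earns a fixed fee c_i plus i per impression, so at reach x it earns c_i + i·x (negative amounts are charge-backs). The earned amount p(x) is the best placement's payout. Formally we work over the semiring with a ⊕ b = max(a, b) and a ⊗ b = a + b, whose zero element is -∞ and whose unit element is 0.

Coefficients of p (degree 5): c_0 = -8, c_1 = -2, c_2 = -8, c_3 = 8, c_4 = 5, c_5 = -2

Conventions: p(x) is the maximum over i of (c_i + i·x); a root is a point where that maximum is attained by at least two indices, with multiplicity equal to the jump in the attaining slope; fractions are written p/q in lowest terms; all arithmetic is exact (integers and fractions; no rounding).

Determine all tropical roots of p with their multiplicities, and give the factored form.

hull edge (i=0, c=-8) to (i=1, c=-2): slope 6, span 1
hull edge (i=1, c=-2) to (i=3, c=8): slope 5, span 2
hull edge (i=3, c=8) to (i=4, c=5): slope -3, span 1
hull edge (i=4, c=5) to (i=5, c=-2): slope -7, span 1
Factored form: p(x) = -2 ⊗ (x ⊕ (-6)) ⊗ (x ⊕ (-5)) ⊗ (x ⊕ (-5)) ⊗ (x ⊕ 3) ⊗ (x ⊕ 7)
Answer: roots = -6 (mult 1), -5 (mult 2), 3 (mult 1), 7 (mult 1)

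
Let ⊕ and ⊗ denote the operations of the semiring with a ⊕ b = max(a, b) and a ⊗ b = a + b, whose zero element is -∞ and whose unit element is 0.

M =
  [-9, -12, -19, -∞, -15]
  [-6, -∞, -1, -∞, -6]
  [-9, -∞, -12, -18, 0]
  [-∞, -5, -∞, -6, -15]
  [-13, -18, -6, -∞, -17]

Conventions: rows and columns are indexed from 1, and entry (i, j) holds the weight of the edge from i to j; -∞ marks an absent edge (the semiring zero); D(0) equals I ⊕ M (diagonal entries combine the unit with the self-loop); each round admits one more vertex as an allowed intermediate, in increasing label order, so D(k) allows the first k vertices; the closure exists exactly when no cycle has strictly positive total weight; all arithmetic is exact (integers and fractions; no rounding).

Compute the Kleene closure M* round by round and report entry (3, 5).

D(0):
  [0, -12, -19, -∞, -15]
  [-6, 0, -1, -∞, -6]
  [-9, -∞, 0, -18, 0]
  [-∞, -5, -∞, 0, -15]
  [-13, -18, -6, -∞, 0]
D(1):
  [0, -12, -19, -∞, -15]
  [-6, 0, -1, -∞, -6]
  [-9, -21, 0, -18, 0]
  [-∞, -5, -∞, 0, -15]
  [-13, -18, -6, -∞, 0]
D(2):
  [0, -12, -13, -∞, -15]
  [-6, 0, -1, -∞, -6]
  [-9, -21, 0, -18, 0]
  [-11, -5, -6, 0, -11]
  [-13, -18, -6, -∞, 0]
D(3):
  [0, -12, -13, -31, -13]
  [-6, 0, -1, -19, -1]
  [-9, -21, 0, -18, 0]
  [-11, -5, -6, 0, -6]
  [-13, -18, -6, -24, 0]
D(4):
  [0, -12, -13, -31, -13]
  [-6, 0, -1, -19, -1]
  [-9, -21, 0, -18, 0]
  [-11, -5, -6, 0, -6]
  [-13, -18, -6, -24, 0]
D(5):
  [0, -12, -13, -31, -13]
  [-6, 0, -1, -19, -1]
  [-9, -18, 0, -18, 0]
  [-11, -5, -6, 0, -6]
  [-13, -18, -6, -24, 0]
Answer: M*[3][5] = 0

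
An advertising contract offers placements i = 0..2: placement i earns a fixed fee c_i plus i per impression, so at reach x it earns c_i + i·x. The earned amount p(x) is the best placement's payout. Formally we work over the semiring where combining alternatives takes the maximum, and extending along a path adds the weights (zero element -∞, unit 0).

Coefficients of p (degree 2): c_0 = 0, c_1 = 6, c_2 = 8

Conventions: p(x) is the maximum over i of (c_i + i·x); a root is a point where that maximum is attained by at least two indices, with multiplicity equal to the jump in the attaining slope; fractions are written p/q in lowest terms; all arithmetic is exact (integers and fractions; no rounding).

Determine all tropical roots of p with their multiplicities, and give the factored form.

hull edge (i=0, c=0) to (i=1, c=6): slope 6, span 1
hull edge (i=1, c=6) to (i=2, c=8): slope 2, span 1
Factored form: p(x) = 8 ⊗ (x ⊕ (-6)) ⊗ (x ⊕ (-2))
Answer: roots = -6 (mult 1), -2 (mult 1)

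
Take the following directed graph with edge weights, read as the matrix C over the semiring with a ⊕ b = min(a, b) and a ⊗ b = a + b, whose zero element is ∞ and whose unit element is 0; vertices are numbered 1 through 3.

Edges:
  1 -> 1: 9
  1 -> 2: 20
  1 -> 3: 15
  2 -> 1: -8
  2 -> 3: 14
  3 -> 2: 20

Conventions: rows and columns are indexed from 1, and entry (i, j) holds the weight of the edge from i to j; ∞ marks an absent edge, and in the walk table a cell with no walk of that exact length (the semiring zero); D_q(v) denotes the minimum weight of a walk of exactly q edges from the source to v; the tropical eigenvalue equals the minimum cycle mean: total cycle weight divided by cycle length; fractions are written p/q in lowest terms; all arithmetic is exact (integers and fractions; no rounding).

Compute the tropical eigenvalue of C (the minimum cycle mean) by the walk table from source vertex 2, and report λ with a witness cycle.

q=0: [∞, 0, ∞]
q=1: [-8, ∞, 14]
q=2: [1, 12, 7]
q=3: [4, 21, 16]
Optimal cycle mean attained by: cycle 1->2->1, total 20 + (-8), length 2.
Answer: λ = 6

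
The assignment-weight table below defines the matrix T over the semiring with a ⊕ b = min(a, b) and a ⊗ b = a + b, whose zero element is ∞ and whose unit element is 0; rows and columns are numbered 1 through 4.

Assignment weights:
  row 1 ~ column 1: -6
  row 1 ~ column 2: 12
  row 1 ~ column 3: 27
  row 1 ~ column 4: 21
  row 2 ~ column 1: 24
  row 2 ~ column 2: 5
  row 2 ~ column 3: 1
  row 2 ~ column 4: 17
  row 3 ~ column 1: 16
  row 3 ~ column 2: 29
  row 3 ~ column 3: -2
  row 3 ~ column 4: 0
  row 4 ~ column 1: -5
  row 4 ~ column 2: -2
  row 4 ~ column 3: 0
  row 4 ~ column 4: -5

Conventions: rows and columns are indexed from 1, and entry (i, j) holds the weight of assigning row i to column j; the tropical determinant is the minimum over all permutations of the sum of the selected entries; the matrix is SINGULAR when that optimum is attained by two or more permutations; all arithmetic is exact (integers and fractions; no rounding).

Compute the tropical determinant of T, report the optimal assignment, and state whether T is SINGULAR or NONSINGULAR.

σ = (1, 2, 3, 4): (-6) + 5 + (-2) + (-5) = -8
σ = (1, 2, 4, 3): (-6) + 5 + 0 + 0 = -1
σ = (1, 3, 2, 4): (-6) + 1 + 29 + (-5) = 19
σ = (1, 3, 4, 2): (-6) + 1 + 0 + (-2) = -7
σ = (1, 4, 2, 3): (-6) + 17 + 29 + 0 = 40
σ = (1, 4, 3, 2): (-6) + 17 + (-2) + (-2) = 7
σ = (2, 1, 3, 4): 12 + 24 + (-2) + (-5) = 29
σ = (2, 1, 4, 3): 12 + 24 + 0 + 0 = 36
σ = (2, 3, 1, 4): 12 + 1 + 16 + (-5) = 24
σ = (2, 3, 4, 1): 12 + 1 + 0 + (-5) = 8
σ = (2, 4, 1, 3): 12 + 17 + 16 + 0 = 45
σ = (2, 4, 3, 1): 12 + 17 + (-2) + (-5) = 22
σ = (3, 1, 2, 4): 27 + 24 + 29 + (-5) = 75
σ = (3, 1, 4, 2): 27 + 24 + 0 + (-2) = 49
σ = (3, 2, 1, 4): 27 + 5 + 16 + (-5) = 43
σ = (3, 2, 4, 1): 27 + 5 + 0 + (-5) = 27
σ = (3, 4, 1, 2): 27 + 17 + 16 + (-2) = 58
σ = (3, 4, 2, 1): 27 + 17 + 29 + (-5) = 68
σ = (4, 1, 2, 3): 21 + 24 + 29 + 0 = 74
σ = (4, 1, 3, 2): 21 + 24 + (-2) + (-2) = 41
σ = (4, 2, 1, 3): 21 + 5 + 16 + 0 = 42
σ = (4, 2, 3, 1): 21 + 5 + (-2) + (-5) = 19
σ = (4, 3, 1, 2): 21 + 1 + 16 + (-2) = 36
σ = (4, 3, 2, 1): 21 + 1 + 29 + (-5) = 46
Optimal value attained by: σ = (1, 2, 3, 4).
Answer: det⊕(T) = -8; verdict: NONSINGULAR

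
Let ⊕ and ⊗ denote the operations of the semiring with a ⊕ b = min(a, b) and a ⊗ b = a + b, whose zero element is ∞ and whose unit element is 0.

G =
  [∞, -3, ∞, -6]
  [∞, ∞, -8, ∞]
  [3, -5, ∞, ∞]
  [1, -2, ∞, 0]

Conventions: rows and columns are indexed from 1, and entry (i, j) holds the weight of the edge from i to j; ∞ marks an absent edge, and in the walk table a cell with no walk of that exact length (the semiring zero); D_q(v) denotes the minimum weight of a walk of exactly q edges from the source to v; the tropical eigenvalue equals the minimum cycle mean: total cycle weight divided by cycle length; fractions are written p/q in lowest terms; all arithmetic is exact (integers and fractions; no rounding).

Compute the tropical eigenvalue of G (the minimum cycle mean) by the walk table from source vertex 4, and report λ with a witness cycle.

q=0: [∞, ∞, ∞, 0]
q=1: [1, -2, ∞, 0]
q=2: [1, -2, -10, -5]
q=3: [-7, -15, -10, -5]
q=4: [-7, -15, -23, -13]
Optimal cycle mean attained by: cycle 2->3->2, total (-8) + (-5), length 2.
Answer: λ = -13/2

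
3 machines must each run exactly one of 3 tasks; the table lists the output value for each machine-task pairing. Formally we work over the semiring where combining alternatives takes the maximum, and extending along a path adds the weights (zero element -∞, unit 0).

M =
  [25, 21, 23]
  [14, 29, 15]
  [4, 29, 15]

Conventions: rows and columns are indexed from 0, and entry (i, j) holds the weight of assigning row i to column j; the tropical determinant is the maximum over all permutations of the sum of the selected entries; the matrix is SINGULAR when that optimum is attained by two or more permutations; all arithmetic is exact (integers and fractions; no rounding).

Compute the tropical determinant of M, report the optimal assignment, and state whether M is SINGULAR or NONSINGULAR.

σ = (0, 1, 2): 25 + 29 + 15 = 69
σ = (0, 2, 1): 25 + 15 + 29 = 69
σ = (1, 0, 2): 21 + 14 + 15 = 50
σ = (1, 2, 0): 21 + 15 + 4 = 40
σ = (2, 0, 1): 23 + 14 + 29 = 66
σ = (2, 1, 0): 23 + 29 + 4 = 56
Optimal value attained by: σ = (0, 1, 2).
Answer: det⊕(M) = 69; verdict: SINGULAR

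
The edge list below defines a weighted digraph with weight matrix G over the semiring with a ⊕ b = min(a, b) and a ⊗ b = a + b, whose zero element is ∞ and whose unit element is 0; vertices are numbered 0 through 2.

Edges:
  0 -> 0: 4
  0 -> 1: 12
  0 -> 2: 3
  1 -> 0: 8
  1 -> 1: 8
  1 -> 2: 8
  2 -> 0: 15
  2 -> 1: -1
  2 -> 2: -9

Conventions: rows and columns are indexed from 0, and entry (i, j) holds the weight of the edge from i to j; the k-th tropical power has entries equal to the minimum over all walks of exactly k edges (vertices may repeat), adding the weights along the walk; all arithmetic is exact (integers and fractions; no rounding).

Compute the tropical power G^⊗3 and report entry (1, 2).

G^⊗2:
  [8, 2, -6]
  [12, 7, -1]
  [6, -10, -18]
G^⊗3:
  [9, -7, -15]
  [14, -2, -10]
  [-3, -19, -27]
Key observation: the optimum is the walk 1->2->2->2, with weight 8 + (-9) + (-9) = -10.
Optimal value attained by: walk 1->2->2->2.
Answer: (G^⊗3)[1][2] = -10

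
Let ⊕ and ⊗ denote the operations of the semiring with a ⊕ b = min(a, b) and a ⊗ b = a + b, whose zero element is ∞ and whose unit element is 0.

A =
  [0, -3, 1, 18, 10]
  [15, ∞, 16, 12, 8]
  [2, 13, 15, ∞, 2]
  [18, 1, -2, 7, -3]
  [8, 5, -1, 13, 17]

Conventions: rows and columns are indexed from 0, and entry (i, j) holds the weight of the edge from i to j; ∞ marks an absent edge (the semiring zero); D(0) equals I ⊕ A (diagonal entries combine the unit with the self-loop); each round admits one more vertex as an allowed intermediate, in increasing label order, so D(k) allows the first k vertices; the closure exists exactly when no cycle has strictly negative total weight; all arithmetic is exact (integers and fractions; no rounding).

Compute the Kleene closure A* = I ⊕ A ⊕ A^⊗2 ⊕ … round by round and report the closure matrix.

D(0):
  [0, -3, 1, 18, 10]
  [15, 0, 16, 12, 8]
  [2, 13, 0, ∞, 2]
  [18, 1, -2, 0, -3]
  [8, 5, -1, 13, 0]
D(1):
  [0, -3, 1, 18, 10]
  [15, 0, 16, 12, 8]
  [2, -1, 0, 20, 2]
  [18, 1, -2, 0, -3]
  [8, 5, -1, 13, 0]
D(2):
  [0, -3, 1, 9, 5]
  [15, 0, 16, 12, 8]
  [2, -1, 0, 11, 2]
  [16, 1, -2, 0, -3]
  [8, 5, -1, 13, 0]
D(3):
  [0, -3, 1, 9, 3]
  [15, 0, 16, 12, 8]
  [2, -1, 0, 11, 2]
  [0, -3, -2, 0, -3]
  [1, -2, -1, 10, 0]
D(4):
  [0, -3, 1, 9, 3]
  [12, 0, 10, 12, 8]
  [2, -1, 0, 11, 2]
  [0, -3, -2, 0, -3]
  [1, -2, -1, 10, 0]
D(5):
  [0, -3, 1, 9, 3]
  [9, 0, 7, 12, 8]
  [2, -1, 0, 11, 2]
  [-2, -5, -4, 0, -3]
  [1, -2, -1, 10, 0]
Answer: A* = [[0, -3, 1, 9, 3], [9, 0, 7, 12, 8], [2, -1, 0, 11, 2], [-2, -5, -4, 0, -3], [1, -2, -1, 10, 0]]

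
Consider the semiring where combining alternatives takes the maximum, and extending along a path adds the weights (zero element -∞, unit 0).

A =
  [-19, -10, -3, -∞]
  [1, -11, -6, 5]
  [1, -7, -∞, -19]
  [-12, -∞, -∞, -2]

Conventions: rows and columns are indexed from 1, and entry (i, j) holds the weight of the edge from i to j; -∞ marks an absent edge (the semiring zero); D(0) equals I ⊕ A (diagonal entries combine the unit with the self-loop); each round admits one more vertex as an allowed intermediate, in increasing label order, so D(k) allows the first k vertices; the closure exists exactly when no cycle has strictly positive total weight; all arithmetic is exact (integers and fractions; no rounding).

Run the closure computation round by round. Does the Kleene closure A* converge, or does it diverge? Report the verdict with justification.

D(0):
  [0, -10, -3, -∞]
  [1, 0, -6, 5]
  [1, -7, 0, -19]
  [-12, -∞, -∞, 0]
D(1):
  [0, -10, -3, -∞]
  [1, 0, -2, 5]
  [1, -7, 0, -19]
  [-12, -22, -15, 0]
D(2):
  [0, -10, -3, -5]
  [1, 0, -2, 5]
  [1, -7, 0, -2]
  [-12, -22, -15, 0]
D(3):
  [0, -10, -3, -5]
  [1, 0, -2, 5]
  [1, -7, 0, -2]
  [-12, -22, -15, 0]
D(4):
  [0, -10, -3, -5]
  [1, 0, -2, 5]
  [1, -7, 0, -2]
  [-12, -22, -15, 0]
Key observation: every diagonal entry stays at the unit through all rounds, so no improving cycle exists.
Answer: CONVERGES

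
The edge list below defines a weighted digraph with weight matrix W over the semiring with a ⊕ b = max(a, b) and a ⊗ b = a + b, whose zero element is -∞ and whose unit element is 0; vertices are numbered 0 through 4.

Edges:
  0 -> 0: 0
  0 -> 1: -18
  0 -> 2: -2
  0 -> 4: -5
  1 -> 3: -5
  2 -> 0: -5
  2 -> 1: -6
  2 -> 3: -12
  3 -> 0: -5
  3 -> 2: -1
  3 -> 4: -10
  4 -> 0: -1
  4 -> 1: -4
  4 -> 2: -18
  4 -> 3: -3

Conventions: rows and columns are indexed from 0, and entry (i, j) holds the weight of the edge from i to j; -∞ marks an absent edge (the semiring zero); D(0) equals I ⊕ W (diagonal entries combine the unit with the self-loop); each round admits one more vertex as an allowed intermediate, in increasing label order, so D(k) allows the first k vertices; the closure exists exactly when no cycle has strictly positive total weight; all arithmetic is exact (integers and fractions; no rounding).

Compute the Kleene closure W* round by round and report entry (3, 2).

D(0):
  [0, -18, -2, -∞, -5]
  [-∞, 0, -∞, -5, -∞]
  [-5, -6, 0, -12, -∞]
  [-5, -∞, -1, 0, -10]
  [-1, -4, -18, -3, 0]
D(1):
  [0, -18, -2, -∞, -5]
  [-∞, 0, -∞, -5, -∞]
  [-5, -6, 0, -12, -10]
  [-5, -23, -1, 0, -10]
  [-1, -4, -3, -3, 0]
D(2):
  [0, -18, -2, -23, -5]
  [-∞, 0, -∞, -5, -∞]
  [-5, -6, 0, -11, -10]
  [-5, -23, -1, 0, -10]
  [-1, -4, -3, -3, 0]
D(3):
  [0, -8, -2, -13, -5]
  [-∞, 0, -∞, -5, -∞]
  [-5, -6, 0, -11, -10]
  [-5, -7, -1, 0, -10]
  [-1, -4, -3, -3, 0]
D(4):
  [0, -8, -2, -13, -5]
  [-10, 0, -6, -5, -15]
  [-5, -6, 0, -11, -10]
  [-5, -7, -1, 0, -10]
  [-1, -4, -3, -3, 0]
D(5):
  [0, -8, -2, -8, -5]
  [-10, 0, -6, -5, -15]
  [-5, -6, 0, -11, -10]
  [-5, -7, -1, 0, -10]
  [-1, -4, -3, -3, 0]
Answer: W*[3][2] = -1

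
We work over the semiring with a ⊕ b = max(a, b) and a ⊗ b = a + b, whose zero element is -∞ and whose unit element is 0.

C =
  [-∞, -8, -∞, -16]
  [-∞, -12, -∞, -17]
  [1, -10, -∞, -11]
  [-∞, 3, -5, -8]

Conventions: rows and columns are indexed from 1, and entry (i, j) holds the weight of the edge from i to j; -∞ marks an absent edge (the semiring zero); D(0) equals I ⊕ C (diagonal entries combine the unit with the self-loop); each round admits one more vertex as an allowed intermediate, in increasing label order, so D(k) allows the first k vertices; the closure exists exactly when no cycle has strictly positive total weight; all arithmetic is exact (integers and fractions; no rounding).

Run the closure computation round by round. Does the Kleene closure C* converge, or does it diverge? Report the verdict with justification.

D(0):
  [0, -8, -∞, -16]
  [-∞, 0, -∞, -17]
  [1, -10, 0, -11]
  [-∞, 3, -5, 0]
D(1):
  [0, -8, -∞, -16]
  [-∞, 0, -∞, -17]
  [1, -7, 0, -11]
  [-∞, 3, -5, 0]
D(2):
  [0, -8, -∞, -16]
  [-∞, 0, -∞, -17]
  [1, -7, 0, -11]
  [-∞, 3, -5, 0]
D(3):
  [0, -8, -∞, -16]
  [-∞, 0, -∞, -17]
  [1, -7, 0, -11]
  [-4, 3, -5, 0]
D(4):
  [0, -8, -21, -16]
  [-21, 0, -22, -17]
  [1, -7, 0, -11]
  [-4, 3, -5, 0]
Key observation: every diagonal entry stays at the unit through all rounds, so no improving cycle exists.
Answer: CONVERGES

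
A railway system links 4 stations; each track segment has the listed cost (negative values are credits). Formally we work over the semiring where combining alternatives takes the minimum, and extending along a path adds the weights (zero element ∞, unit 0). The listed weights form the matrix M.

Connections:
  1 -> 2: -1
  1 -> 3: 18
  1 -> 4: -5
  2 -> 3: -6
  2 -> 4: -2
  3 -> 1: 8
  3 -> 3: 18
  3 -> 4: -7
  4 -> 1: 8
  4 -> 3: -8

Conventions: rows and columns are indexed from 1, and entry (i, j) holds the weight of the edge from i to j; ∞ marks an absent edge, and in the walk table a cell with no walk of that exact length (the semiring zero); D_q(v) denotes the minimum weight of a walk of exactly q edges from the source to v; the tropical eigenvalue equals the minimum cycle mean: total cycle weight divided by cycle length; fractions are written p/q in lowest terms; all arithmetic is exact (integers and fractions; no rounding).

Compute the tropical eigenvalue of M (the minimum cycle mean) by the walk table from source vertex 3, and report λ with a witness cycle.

q=0: [∞, ∞, 0, ∞]
q=1: [8, ∞, 18, -7]
q=2: [1, 7, -15, 3]
q=3: [-7, 0, -5, -22]
q=4: [-14, -8, -30, -12]
Optimal cycle mean attained by: cycle 3->4->3, total (-7) + (-8), length 2.
Answer: λ = -15/2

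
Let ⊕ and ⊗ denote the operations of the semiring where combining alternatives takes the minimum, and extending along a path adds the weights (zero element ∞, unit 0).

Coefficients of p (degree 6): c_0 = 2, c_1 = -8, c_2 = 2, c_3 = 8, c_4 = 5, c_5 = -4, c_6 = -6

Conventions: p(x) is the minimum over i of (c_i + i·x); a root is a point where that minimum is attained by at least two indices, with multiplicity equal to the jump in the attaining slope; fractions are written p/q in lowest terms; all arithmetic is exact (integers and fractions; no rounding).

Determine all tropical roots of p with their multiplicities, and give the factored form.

hull edge (i=0, c=2) to (i=1, c=-8): slope -10, span 1
hull edge (i=1, c=-8) to (i=6, c=-6): slope 2/5, span 5
Factored form: p(x) = -6 ⊗ (x ⊕ (-2/5)) ⊗ (x ⊕ (-2/5)) ⊗ (x ⊕ (-2/5)) ⊗ (x ⊕ (-2/5)) ⊗ (x ⊕ (-2/5)) ⊗ (x ⊕ 10)
Answer: roots = -2/5 (mult 5), 10 (mult 1)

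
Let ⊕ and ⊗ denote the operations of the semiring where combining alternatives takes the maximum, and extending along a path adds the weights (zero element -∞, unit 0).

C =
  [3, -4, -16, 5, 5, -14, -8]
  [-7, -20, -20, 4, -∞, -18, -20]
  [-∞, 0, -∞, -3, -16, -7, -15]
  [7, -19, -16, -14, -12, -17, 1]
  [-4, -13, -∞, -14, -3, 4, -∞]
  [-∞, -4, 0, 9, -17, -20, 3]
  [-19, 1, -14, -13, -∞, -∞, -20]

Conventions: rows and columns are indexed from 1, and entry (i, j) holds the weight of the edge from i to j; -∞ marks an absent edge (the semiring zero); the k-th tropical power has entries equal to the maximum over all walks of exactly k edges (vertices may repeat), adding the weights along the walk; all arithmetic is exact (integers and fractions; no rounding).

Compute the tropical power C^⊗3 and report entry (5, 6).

C^⊗2:
  [12, -1, -11, 8, 8, 9, 6]
  [11, -11, -12, -2, -2, -13, 5]
  [4, -11, -7, 4, -15, -12, -2]
  [10, 3, -9, 12, 12, -7, -1]
  [-1, 0, 4, 13, 1, 1, 7]
  [16, 4, -7, 0, -3, -7, 10]
  [-6, -14, -19, 5, -14, -17, -12]
C^⊗3:
  [15, 8, 9, 18, 17, 12, 12]
  [14, 7, -5, 16, 16, 2, 3]
  [11, 0, -12, 9, 9, -10, 5]
  [19, 6, -4, 15, 15, 16, 13]
  [20, 8, 1, 10, 4, 5, 14]
  [19, 12, 0, 21, 21, 2, 8]
  [12, -10, -11, -1, -1, -10, 6]
Key observation: the optimum is the walk 5->1->5->6, with weight (-4) + 5 + 4 = 5.
Optimal value attained by: walk 5->1->5->6.
Answer: (C^⊗3)[5][6] = 5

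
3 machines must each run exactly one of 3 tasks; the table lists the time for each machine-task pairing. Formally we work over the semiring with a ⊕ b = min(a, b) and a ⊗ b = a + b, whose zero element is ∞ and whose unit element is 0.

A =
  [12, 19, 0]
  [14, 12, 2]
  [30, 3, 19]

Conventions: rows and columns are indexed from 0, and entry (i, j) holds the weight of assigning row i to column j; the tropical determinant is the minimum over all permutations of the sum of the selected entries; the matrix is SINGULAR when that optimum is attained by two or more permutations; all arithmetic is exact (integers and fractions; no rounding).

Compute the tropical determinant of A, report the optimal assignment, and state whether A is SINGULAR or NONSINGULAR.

σ = (0, 1, 2): 12 + 12 + 19 = 43
σ = (0, 2, 1): 12 + 2 + 3 = 17
σ = (1, 0, 2): 19 + 14 + 19 = 52
σ = (1, 2, 0): 19 + 2 + 30 = 51
σ = (2, 0, 1): 0 + 14 + 3 = 17
σ = (2, 1, 0): 0 + 12 + 30 = 42
Optimal value attained by: σ = (0, 2, 1).
Answer: det⊕(A) = 17; verdict: SINGULAR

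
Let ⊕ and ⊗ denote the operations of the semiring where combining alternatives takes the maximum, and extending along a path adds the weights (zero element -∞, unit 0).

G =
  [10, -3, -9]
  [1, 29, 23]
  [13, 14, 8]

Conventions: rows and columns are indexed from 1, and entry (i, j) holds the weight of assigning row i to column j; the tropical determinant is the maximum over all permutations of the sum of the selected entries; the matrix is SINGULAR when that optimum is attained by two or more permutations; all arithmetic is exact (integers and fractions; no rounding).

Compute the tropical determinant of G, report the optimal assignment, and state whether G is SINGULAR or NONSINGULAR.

σ = (1, 2, 3): 10 + 29 + 8 = 47
σ = (1, 3, 2): 10 + 23 + 14 = 47
σ = (2, 1, 3): (-3) + 1 + 8 = 6
σ = (2, 3, 1): (-3) + 23 + 13 = 33
σ = (3, 1, 2): (-9) + 1 + 14 = 6
σ = (3, 2, 1): (-9) + 29 + 13 = 33
Optimal value attained by: σ = (1, 2, 3).
Answer: det⊕(G) = 47; verdict: SINGULAR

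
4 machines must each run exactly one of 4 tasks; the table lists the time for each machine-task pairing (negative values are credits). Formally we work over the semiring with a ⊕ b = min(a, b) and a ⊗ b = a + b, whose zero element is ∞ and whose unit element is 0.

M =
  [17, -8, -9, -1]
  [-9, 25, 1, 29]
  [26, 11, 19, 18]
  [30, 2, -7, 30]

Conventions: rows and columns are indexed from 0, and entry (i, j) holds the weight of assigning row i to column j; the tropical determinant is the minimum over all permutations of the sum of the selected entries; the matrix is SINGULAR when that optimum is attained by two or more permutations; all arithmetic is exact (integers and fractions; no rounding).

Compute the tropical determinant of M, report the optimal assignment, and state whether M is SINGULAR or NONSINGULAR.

σ = (0, 1, 2, 3): 17 + 25 + 19 + 30 = 91
σ = (0, 1, 3, 2): 17 + 25 + 18 + (-7) = 53
σ = (0, 2, 1, 3): 17 + 1 + 11 + 30 = 59
σ = (0, 2, 3, 1): 17 + 1 + 18 + 2 = 38
σ = (0, 3, 1, 2): 17 + 29 + 11 + (-7) = 50
σ = (0, 3, 2, 1): 17 + 29 + 19 + 2 = 67
σ = (1, 0, 2, 3): (-8) + (-9) + 19 + 30 = 32
σ = (1, 0, 3, 2): (-8) + (-9) + 18 + (-7) = -6
σ = (1, 2, 0, 3): (-8) + 1 + 26 + 30 = 49
σ = (1, 2, 3, 0): (-8) + 1 + 18 + 30 = 41
σ = (1, 3, 0, 2): (-8) + 29 + 26 + (-7) = 40
σ = (1, 3, 2, 0): (-8) + 29 + 19 + 30 = 70
σ = (2, 0, 1, 3): (-9) + (-9) + 11 + 30 = 23
σ = (2, 0, 3, 1): (-9) + (-9) + 18 + 2 = 2
σ = (2, 1, 0, 3): (-9) + 25 + 26 + 30 = 72
σ = (2, 1, 3, 0): (-9) + 25 + 18 + 30 = 64
σ = (2, 3, 0, 1): (-9) + 29 + 26 + 2 = 48
σ = (2, 3, 1, 0): (-9) + 29 + 11 + 30 = 61
σ = (3, 0, 1, 2): (-1) + (-9) + 11 + (-7) = -6
σ = (3, 0, 2, 1): (-1) + (-9) + 19 + 2 = 11
σ = (3, 1, 0, 2): (-1) + 25 + 26 + (-7) = 43
σ = (3, 1, 2, 0): (-1) + 25 + 19 + 30 = 73
σ = (3, 2, 0, 1): (-1) + 1 + 26 + 2 = 28
σ = (3, 2, 1, 0): (-1) + 1 + 11 + 30 = 41
Optimal value attained by: σ = (1, 0, 3, 2).
Answer: det⊕(M) = -6; verdict: SINGULAR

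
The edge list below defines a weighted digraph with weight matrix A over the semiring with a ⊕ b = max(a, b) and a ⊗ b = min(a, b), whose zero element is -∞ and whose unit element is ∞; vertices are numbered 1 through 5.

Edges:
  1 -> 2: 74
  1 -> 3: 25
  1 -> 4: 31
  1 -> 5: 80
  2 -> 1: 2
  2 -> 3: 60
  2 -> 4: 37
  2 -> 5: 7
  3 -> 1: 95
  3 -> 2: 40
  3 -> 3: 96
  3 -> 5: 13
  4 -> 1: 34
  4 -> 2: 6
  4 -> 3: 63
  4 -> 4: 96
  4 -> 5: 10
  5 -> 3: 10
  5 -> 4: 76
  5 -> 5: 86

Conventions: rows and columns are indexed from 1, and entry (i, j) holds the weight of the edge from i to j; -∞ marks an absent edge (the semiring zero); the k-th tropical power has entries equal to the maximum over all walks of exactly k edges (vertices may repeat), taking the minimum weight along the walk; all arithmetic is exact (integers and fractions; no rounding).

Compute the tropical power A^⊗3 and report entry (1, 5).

A^⊗2:
  [31, 25, 60, 76, 80]
  [60, 40, 60, 37, 13]
  [95, 74, 96, 37, 80]
  [63, 40, 63, 96, 34]
  [34, 10, 63, 76, 86]
A^⊗3:
  [60, 40, 63, 76, 80]
  [60, 60, 60, 37, 60]
  [95, 74, 96, 76, 80]
  [63, 63, 63, 96, 63]
  [63, 40, 63, 76, 86]
Key observation: the optimum is the walk 1->5->5->5, with weight 80 min 86 min 86 = 80.
Optimal value attained by: walk 1->5->5->5.
Answer: (A^⊗3)[1][5] = 80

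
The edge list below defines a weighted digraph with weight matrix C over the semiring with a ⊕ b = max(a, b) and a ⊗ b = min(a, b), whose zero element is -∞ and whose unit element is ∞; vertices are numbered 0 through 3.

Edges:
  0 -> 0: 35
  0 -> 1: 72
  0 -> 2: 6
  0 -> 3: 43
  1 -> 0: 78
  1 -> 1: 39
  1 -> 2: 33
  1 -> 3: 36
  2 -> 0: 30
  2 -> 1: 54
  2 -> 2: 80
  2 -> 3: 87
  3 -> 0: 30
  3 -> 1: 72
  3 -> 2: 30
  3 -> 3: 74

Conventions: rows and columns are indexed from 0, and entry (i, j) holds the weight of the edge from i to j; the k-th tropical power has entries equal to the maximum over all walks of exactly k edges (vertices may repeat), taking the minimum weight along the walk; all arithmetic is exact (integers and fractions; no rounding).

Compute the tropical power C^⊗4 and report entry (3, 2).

C^⊗2:
  [72, 43, 33, 43]
  [39, 72, 33, 43]
  [54, 72, 80, 80]
  [72, 72, 33, 74]
C^⊗3:
  [43, 72, 33, 43]
  [72, 43, 33, 43]
  [72, 72, 80, 80]
  [72, 72, 33, 74]
C^⊗4:
  [72, 43, 33, 43]
  [43, 72, 33, 43]
  [72, 72, 80, 80]
  [72, 72, 33, 74]
Key observation: the optimum is the walk 3->1->0->1->2, with weight 72 min 78 min 72 min 33 = 33.
Optimal value attained by: walk 3->1->0->1->2.
Answer: (C^⊗4)[3][2] = 33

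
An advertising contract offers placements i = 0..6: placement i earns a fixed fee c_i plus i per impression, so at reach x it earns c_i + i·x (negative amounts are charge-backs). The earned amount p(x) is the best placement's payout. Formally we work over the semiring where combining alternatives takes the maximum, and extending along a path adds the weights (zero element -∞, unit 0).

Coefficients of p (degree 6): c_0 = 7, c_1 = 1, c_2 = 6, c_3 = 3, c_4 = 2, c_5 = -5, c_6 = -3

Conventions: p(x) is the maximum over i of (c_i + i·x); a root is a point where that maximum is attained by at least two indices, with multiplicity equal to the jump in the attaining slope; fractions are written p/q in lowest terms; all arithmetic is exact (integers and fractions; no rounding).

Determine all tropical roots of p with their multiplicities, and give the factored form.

hull edge (i=0, c=7) to (i=2, c=6): slope -1/2, span 2
hull edge (i=2, c=6) to (i=4, c=2): slope -2, span 2
hull edge (i=4, c=2) to (i=6, c=-3): slope -5/2, span 2
Factored form: p(x) = -3 ⊗ (x ⊕ 1/2) ⊗ (x ⊕ 1/2) ⊗ (x ⊕ 2) ⊗ (x ⊕ 2) ⊗ (x ⊕ 5/2) ⊗ (x ⊕ 5/2)
Answer: roots = 1/2 (mult 2), 2 (mult 2), 5/2 (mult 2)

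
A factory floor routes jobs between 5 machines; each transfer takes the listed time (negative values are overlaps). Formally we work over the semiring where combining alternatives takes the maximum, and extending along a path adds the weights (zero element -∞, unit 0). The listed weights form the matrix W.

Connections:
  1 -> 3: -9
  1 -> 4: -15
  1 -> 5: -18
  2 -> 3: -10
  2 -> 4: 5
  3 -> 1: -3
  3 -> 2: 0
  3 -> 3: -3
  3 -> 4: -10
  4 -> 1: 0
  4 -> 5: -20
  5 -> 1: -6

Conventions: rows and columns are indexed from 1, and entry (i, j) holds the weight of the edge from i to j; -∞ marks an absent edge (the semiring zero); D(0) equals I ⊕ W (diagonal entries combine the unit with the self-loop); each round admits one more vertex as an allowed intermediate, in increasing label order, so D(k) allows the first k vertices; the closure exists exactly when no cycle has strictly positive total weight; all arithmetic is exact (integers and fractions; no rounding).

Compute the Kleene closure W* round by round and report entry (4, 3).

D(0):
  [0, -∞, -9, -15, -18]
  [-∞, 0, -10, 5, -∞]
  [-3, 0, 0, -10, -∞]
  [0, -∞, -∞, 0, -20]
  [-6, -∞, -∞, -∞, 0]
D(1):
  [0, -∞, -9, -15, -18]
  [-∞, 0, -10, 5, -∞]
  [-3, 0, 0, -10, -21]
  [0, -∞, -9, 0, -18]
  [-6, -∞, -15, -21, 0]
D(2):
  [0, -∞, -9, -15, -18]
  [-∞, 0, -10, 5, -∞]
  [-3, 0, 0, 5, -21]
  [0, -∞, -9, 0, -18]
  [-6, -∞, -15, -21, 0]
D(3):
  [0, -9, -9, -4, -18]
  [-13, 0, -10, 5, -31]
  [-3, 0, 0, 5, -21]
  [0, -9, -9, 0, -18]
  [-6, -15, -15, -10, 0]
D(4):
  [0, -9, -9, -4, -18]
  [5, 0, -4, 5, -13]
  [5, 0, 0, 5, -13]
  [0, -9, -9, 0, -18]
  [-6, -15, -15, -10, 0]
D(5):
  [0, -9, -9, -4, -18]
  [5, 0, -4, 5, -13]
  [5, 0, 0, 5, -13]
  [0, -9, -9, 0, -18]
  [-6, -15, -15, -10, 0]
Answer: W*[4][3] = -9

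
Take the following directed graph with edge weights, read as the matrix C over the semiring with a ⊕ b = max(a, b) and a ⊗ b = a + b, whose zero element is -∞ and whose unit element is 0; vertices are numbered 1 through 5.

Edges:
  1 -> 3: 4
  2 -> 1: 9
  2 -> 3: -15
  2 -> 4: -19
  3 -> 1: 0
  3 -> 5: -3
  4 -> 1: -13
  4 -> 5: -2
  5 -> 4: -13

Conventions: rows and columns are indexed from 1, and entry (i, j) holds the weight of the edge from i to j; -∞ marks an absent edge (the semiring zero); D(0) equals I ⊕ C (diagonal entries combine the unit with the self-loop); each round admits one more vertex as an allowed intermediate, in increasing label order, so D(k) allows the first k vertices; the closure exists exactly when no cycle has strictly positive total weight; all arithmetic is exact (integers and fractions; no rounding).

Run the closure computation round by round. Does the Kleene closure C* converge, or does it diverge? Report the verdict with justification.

D(0):
  [0, -∞, 4, -∞, -∞]
  [9, 0, -15, -19, -∞]
  [0, -∞, 0, -∞, -3]
  [-13, -∞, -∞, 0, -2]
  [-∞, -∞, -∞, -13, 0]
Detection: at round 1, diagonal entry (3, 3) turns strictly positive.
Key observation: the cycle 3->1->3 has total weight 0 + 4, which is strictly positive.
Answer: DIVERGES — positive cycle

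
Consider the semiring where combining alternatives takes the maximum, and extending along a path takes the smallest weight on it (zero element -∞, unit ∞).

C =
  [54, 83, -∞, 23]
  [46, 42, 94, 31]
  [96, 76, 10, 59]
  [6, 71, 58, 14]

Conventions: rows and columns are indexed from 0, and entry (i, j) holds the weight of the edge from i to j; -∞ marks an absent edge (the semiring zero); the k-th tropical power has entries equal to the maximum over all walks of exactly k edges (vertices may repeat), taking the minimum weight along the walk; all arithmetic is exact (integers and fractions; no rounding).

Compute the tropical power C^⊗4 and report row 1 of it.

C^⊗2:
  [54, 54, 83, 31]
  [94, 76, 42, 59]
  [54, 83, 76, 31]
  [58, 58, 71, 58]
C^⊗3:
  [83, 76, 54, 59]
  [54, 83, 76, 42]
  [76, 76, 83, 59]
  [71, 71, 58, 59]
C^⊗4:
  [54, 83, 76, 54]
  [76, 76, 83, 59]
  [83, 76, 76, 59]
  [58, 71, 71, 58]
Answer: row 1 of C^⊗4 = [76, 76, 83, 59]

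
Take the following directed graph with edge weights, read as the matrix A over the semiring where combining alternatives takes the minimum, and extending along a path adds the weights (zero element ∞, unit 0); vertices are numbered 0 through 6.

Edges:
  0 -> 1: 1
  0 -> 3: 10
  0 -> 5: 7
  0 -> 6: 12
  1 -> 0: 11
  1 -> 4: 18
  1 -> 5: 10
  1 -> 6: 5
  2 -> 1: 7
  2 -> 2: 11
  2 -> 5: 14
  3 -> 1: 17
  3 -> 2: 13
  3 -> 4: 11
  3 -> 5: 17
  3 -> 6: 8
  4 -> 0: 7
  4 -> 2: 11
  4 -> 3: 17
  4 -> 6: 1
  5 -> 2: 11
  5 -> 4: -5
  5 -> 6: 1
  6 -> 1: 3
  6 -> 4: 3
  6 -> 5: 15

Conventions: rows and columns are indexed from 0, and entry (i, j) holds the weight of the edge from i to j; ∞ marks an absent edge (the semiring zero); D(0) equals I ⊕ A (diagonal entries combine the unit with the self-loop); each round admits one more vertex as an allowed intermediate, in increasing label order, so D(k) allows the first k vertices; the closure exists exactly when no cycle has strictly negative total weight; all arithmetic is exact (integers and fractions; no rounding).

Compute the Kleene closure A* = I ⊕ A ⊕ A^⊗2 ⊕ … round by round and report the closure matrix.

D(0):
  [0, 1, ∞, 10, ∞, 7, 12]
  [11, 0, ∞, ∞, 18, 10, 5]
  [∞, 7, 0, ∞, ∞, 14, ∞]
  [∞, 17, 13, 0, 11, 17, 8]
  [7, ∞, 11, 17, 0, ∞, 1]
  [∞, ∞, 11, ∞, -5, 0, 1]
  [∞, 3, ∞, ∞, 3, 15, 0]
D(1):
  [0, 1, ∞, 10, ∞, 7, 12]
  [11, 0, ∞, 21, 18, 10, 5]
  [∞, 7, 0, ∞, ∞, 14, ∞]
  [∞, 17, 13, 0, 11, 17, 8]
  [7, 8, 11, 17, 0, 14, 1]
  [∞, ∞, 11, ∞, -5, 0, 1]
  [∞, 3, ∞, ∞, 3, 15, 0]
D(2):
  [0, 1, ∞, 10, 19, 7, 6]
  [11, 0, ∞, 21, 18, 10, 5]
  [18, 7, 0, 28, 25, 14, 12]
  [28, 17, 13, 0, 11, 17, 8]
  [7, 8, 11, 17, 0, 14, 1]
  [∞, ∞, 11, ∞, -5, 0, 1]
  [14, 3, ∞, 24, 3, 13, 0]
D(3):
  [0, 1, ∞, 10, 19, 7, 6]
  [11, 0, ∞, 21, 18, 10, 5]
  [18, 7, 0, 28, 25, 14, 12]
  [28, 17, 13, 0, 11, 17, 8]
  [7, 8, 11, 17, 0, 14, 1]
  [29, 18, 11, 39, -5, 0, 1]
  [14, 3, ∞, 24, 3, 13, 0]
D(4):
  [0, 1, 23, 10, 19, 7, 6]
  [11, 0, 34, 21, 18, 10, 5]
  [18, 7, 0, 28, 25, 14, 12]
  [28, 17, 13, 0, 11, 17, 8]
  [7, 8, 11, 17, 0, 14, 1]
  [29, 18, 11, 39, -5, 0, 1]
  [14, 3, 37, 24, 3, 13, 0]
D(5):
  [0, 1, 23, 10, 19, 7, 6]
  [11, 0, 29, 21, 18, 10, 5]
  [18, 7, 0, 28, 25, 14, 12]
  [18, 17, 13, 0, 11, 17, 8]
  [7, 8, 11, 17, 0, 14, 1]
  [2, 3, 6, 12, -5, 0, -4]
  [10, 3, 14, 20, 3, 13, 0]
D(6):
  [0, 1, 13, 10, 2, 7, 3]
  [11, 0, 16, 21, 5, 10, 5]
  [16, 7, 0, 26, 9, 14, 10]
  [18, 17, 13, 0, 11, 17, 8]
  [7, 8, 11, 17, 0, 14, 1]
  [2, 3, 6, 12, -5, 0, -4]
  [10, 3, 14, 20, 3, 13, 0]
D(7):
  [0, 1, 13, 10, 2, 7, 3]
  [11, 0, 16, 21, 5, 10, 5]
  [16, 7, 0, 26, 9, 14, 10]
  [18, 11, 13, 0, 11, 17, 8]
  [7, 4, 11, 17, 0, 14, 1]
  [2, -1, 6, 12, -5, 0, -4]
  [10, 3, 14, 20, 3, 13, 0]
Answer: A* = [[0, 1, 13, 10, 2, 7, 3], [11, 0, 16, 21, 5, 10, 5], [16, 7, 0, 26, 9, 14, 10], [18, 11, 13, 0, 11, 17, 8], [7, 4, 11, 17, 0, 14, 1], [2, -1, 6, 12, -5, 0, -4], [10, 3, 14, 20, 3, 13, 0]]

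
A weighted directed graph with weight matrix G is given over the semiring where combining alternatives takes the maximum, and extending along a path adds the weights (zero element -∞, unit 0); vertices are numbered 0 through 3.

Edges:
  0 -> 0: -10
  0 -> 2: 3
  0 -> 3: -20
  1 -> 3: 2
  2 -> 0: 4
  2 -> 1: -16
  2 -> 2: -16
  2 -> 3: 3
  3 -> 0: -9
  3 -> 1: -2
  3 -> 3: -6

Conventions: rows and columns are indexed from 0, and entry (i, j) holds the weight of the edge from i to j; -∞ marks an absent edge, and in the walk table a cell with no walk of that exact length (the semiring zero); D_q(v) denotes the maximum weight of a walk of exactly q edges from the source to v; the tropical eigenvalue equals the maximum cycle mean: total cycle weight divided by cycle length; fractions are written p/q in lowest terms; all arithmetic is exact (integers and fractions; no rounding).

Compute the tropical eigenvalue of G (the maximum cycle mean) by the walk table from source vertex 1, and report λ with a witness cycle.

q=0: [-∞, 0, -∞, -∞]
q=1: [-∞, -∞, -∞, 2]
q=2: [-7, 0, -∞, -4]
q=3: [-13, -6, -4, 2]
q=4: [0, 0, -10, -1]
Optimal cycle mean attained by: cycle 0->2->0, total 3 + 4, length 2.
Answer: λ = 7/2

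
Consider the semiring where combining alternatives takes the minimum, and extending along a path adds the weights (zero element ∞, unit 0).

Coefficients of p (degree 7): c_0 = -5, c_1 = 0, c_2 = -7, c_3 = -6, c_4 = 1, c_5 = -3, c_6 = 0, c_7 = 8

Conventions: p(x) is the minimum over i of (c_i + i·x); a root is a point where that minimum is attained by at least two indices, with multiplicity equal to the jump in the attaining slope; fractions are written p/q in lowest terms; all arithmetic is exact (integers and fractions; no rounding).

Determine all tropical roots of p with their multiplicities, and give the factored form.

hull edge (i=0, c=-5) to (i=2, c=-7): slope -1, span 2
hull edge (i=2, c=-7) to (i=3, c=-6): slope 1, span 1
hull edge (i=3, c=-6) to (i=5, c=-3): slope 3/2, span 2
hull edge (i=5, c=-3) to (i=6, c=0): slope 3, span 1
hull edge (i=6, c=0) to (i=7, c=8): slope 8, span 1
Factored form: p(x) = 8 ⊗ (x ⊕ (-8)) ⊗ (x ⊕ (-3)) ⊗ (x ⊕ (-3/2)) ⊗ (x ⊕ (-3/2)) ⊗ (x ⊕ (-1)) ⊗ (x ⊕ 1) ⊗ (x ⊕ 1)
Answer: roots = -8 (mult 1), -3 (mult 1), -3/2 (mult 2), -1 (mult 1), 1 (mult 2)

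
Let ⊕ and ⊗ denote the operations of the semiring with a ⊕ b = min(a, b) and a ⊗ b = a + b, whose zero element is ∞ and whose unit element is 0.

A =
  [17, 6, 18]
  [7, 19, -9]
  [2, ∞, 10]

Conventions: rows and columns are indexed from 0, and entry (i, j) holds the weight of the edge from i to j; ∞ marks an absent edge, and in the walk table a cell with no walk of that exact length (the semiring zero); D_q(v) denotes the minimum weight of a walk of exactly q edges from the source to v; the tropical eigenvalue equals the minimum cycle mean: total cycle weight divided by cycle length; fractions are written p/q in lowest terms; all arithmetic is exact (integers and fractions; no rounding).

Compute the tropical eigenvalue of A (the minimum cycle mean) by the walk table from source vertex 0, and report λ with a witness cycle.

q=0: [0, ∞, ∞]
q=1: [17, 6, 18]
q=2: [13, 23, -3]
q=3: [-1, 19, 7]
Optimal cycle mean attained by: cycle 0->1->2->0, total 6 + (-9) + 2, length 3.
Answer: λ = -1/3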